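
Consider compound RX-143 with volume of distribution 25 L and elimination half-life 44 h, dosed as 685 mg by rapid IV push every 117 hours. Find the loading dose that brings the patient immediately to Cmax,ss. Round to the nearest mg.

814 mg

f = (1/2)^(117/44) ≈ 0.158319; accumulation ratio R = 1/(1−f) ≈ 1.18810.
Loading dose to hit Cmax,ss on first dose: D_load = D_maint·R ≈ 685 × 1.18810 ≈ 813.85 mg.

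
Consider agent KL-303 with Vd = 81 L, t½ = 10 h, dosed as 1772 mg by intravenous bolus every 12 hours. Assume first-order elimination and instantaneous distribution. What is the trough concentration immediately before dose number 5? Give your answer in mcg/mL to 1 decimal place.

16.3 mcg/mL

f = (1/2)^(τ/t½) = (1/2)^(12/10) ≈ 0.4353.
C₀ = D/Vd = 1772/81 ≈ 21.877 mcg/mL.
Before the 5th dose, 4 doses have been given. Superposition: Cmin = C₀·(f + f² + … + f^4).
≈ 21.877 × (0.4353 + 0.1895 + 0.0825 + 0.0359) ≈ 21.877 × 0.7432 ≈ 16.259 mcg/mL.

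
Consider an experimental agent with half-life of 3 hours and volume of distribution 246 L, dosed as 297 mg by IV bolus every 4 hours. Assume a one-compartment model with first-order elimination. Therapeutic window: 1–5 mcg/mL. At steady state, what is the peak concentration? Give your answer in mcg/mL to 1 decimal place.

Over one 4-h interval, 4/3 ≈ 1.3333 half-lives elapse, leaving f ≈ 0.3969 of each dose.
Accumulation ratio R = 1/(1 − f) ≈ 1/0.6031 ≈ 1.6581.
Single-dose peak C₀ = D/Vd = 297/246 ≈ 1.207 mcg/mL.
Cmax,ss = C₀/(1 − f) ≈ 1.207/0.6031 ≈ 2.001 mcg/mL.
Peak 2.0 mcg/mL vs MTC 5 mcg/mL: below toxic threshold.

2.0 mcg/mL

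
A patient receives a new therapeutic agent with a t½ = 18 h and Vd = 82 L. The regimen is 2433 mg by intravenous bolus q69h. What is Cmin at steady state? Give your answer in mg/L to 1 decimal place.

k = ln2/t½ = ln2/18 ≈ 0.038508 h⁻¹; fraction remaining f = e^(−kτ) = e^(−0.038508×69) ≈ 0.0702.
Accumulation ratio R = 1/(1 − f) ≈ 1/0.9298 ≈ 1.0755.
Single-dose peak C₀ = D/Vd = 2433/82 ≈ 29.671 mg/L.
Steady-state peak Cmax,ss = C₀·R ≈ 29.671 × 1.0755 ≈ 31.911 mg/L.
Steady-state trough Cmin,ss = Cmax,ss·f ≈ 31.911 × 0.0702 ≈ 2.240 mg/L.

2.2 mg/L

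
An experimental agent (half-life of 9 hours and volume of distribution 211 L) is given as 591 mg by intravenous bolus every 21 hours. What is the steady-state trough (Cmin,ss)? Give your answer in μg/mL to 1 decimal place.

0.7 μg/mL

Over one 21-h interval, 21/9 ≈ 2.3333 half-lives elapse, leaving f ≈ 0.1984 of each dose.
At steady state, accumulation factor R = 1/(1 − e^(−kτ)) ≈ 1.2475.
Single-dose peak C₀ = D/Vd = 591/211 ≈ 2.801 μg/mL.
Steady-state peak Cmax,ss = C₀·R ≈ 2.801 × 1.2475 ≈ 3.494 μg/mL.
One interval later, Cmin,ss = Cmax,ss·e^(−kτ) ≈ 3.494 × 0.1984 ≈ 0.693 μg/mL.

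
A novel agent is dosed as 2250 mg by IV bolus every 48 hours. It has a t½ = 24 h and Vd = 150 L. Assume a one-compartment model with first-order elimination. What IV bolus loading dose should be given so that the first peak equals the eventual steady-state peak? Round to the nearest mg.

f = (1/2)^(48/24) ≈ 0.250000; accumulation ratio R = 1/(1−f) ≈ 1.33333.
Loading dose to hit Cmax,ss on first dose: D_load = D_maint·R ≈ 2250 × 1.33333 ≈ 2999.99 mg.

3000 mg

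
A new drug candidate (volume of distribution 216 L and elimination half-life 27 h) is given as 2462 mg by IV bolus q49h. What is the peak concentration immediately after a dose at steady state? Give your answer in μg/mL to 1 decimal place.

15.9 μg/mL

τ/t½ = 49/27 ≈ 1.8148, so fraction remaining f = (1/2)^(49/27) ≈ 0.2842.
Accumulation ratio R = 1/(1 − f) ≈ 1/0.7158 ≈ 1.3970.
Single-dose peak C₀ = D/Vd = 2462/216 ≈ 11.398 μg/mL.
Cmax,ss = C₀/(1 − f) ≈ 11.398/0.7158 ≈ 15.923 μg/mL.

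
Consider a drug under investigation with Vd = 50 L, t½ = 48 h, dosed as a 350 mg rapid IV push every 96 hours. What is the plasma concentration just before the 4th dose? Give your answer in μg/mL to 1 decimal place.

2.3 μg/mL

f = (1/2)^(τ/t½) = (1/2)^(96/48) ≈ 0.2500.
C₀ = D/Vd = 350/50 ≈ 7.000 μg/mL.
Before the 4th dose, 3 doses have been given. Superposition: Cmin = C₀·(f + f² + … + f^3).
≈ 7.000 × (0.2500 + 0.0625 + 0.0156) ≈ 7.000 × 0.3281 ≈ 2.297 μg/mL.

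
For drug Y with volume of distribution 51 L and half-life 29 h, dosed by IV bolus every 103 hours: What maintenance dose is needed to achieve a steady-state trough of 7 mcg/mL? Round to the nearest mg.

τ/t½ = 103/29 ≈ 3.5517, so f = (1/2)^(103/29) ≈ 0.085276.
Cmin,ss = (D/Vd)·f/(1−f), so D = Cmin,ss·Vd·(1−f)/f.
D = 7 × 51 × (1−f)/f ≈ 7 × 51 × 10.72663 ≈ 3829.41 mg.

3829 mg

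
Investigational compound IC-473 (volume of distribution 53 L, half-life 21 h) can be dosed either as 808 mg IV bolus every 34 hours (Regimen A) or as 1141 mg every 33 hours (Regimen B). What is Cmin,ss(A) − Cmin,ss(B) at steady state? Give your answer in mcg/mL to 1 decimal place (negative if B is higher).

-3.6 mcg/mL

Regimen A: f = (1/2)^(34/21) ≈ 0.3256; Cmin,ss = (808/53)·f/(1−f) ≈ 7.360 mcg/mL.
Regimen B: f = (1/2)^(33/21) ≈ 0.3365; Cmin,ss = (1141/53)·f/(1−f) ≈ 10.918 mcg/mL.
Difference ≈ 7.360 − 10.918 ≈ -3.558 mcg/mL.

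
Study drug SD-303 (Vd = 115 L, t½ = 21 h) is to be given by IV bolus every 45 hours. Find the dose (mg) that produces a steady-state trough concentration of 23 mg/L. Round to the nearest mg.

τ/t½ = 45/21 ≈ 2.1429, so f = (1/2)^(45/21) ≈ 0.226431.
Cmin,ss = (D/Vd)·f/(1−f), so D = Cmin,ss·Vd·(1−f)/f.
D = 23 × 115 × (1−f)/f ≈ 23 × 115 × 3.41636 ≈ 9036.27 mg.

9036 mg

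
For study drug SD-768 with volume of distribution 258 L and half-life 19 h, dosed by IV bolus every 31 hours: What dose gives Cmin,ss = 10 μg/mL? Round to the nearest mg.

τ/t½ = 31/19 ≈ 1.6316, so f = (1/2)^(31/19) ≈ 0.322735.
Cmin,ss = (D/Vd)·f/(1−f), so D = Cmin,ss·Vd·(1−f)/f.
D = 10 × 258 × (1−f)/f ≈ 10 × 258 × 2.09852 ≈ 5414.18 mg.

5414 mg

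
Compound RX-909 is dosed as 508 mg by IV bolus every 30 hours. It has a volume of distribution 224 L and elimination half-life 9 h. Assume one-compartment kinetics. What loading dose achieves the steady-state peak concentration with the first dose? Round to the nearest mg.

564 mg

f = (1/2)^(30/9) ≈ 0.099213; accumulation ratio R = 1/(1−f) ≈ 1.11014.
Loading dose to hit Cmax,ss on first dose: D_load = D_maint·R ≈ 508 × 1.11014 ≈ 563.95 mg.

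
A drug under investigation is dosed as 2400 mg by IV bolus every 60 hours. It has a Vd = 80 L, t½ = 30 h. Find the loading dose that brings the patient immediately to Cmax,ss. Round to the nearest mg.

f = (1/2)^(60/30) ≈ 0.250000; accumulation ratio R = 1/(1−f) ≈ 1.33333.
Loading dose to hit Cmax,ss on first dose: D_load = D_maint·R ≈ 2400 × 1.33333 ≈ 3199.99 mg.

3200 mg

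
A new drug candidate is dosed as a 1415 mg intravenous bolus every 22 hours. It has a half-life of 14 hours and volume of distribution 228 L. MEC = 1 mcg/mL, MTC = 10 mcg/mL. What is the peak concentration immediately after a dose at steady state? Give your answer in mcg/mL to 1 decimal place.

9.4 mcg/mL

Over one 22-h interval, 22/14 ≈ 1.5714 half-lives elapse, leaving f ≈ 0.3365 of each dose.
At steady state, accumulation factor R = 1/(1 − e^(−kτ)) ≈ 1.5072.
Single-dose peak C₀ = D/Vd = 1415/228 ≈ 6.206 mcg/mL.
Steady-state peak Cmax,ss = C₀·R ≈ 6.206 × 1.5072 ≈ 9.354 mcg/mL.
Peak 9.4 mcg/mL vs MTC 10 mcg/mL: below toxic threshold.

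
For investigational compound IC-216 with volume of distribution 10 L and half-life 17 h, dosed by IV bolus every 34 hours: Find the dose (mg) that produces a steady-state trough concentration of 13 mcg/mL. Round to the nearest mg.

τ/t½ = 34/17 ≈ 2, so f = (1/2)^(34/17) ≈ 0.250000.
Cmin,ss = (D/Vd)·f/(1−f), so D = Cmin,ss·Vd·(1−f)/f.
D = 13 × 10 × (1−f)/f ≈ 13 × 10 × 3.00000 ≈ 390.00 mg.

390 mg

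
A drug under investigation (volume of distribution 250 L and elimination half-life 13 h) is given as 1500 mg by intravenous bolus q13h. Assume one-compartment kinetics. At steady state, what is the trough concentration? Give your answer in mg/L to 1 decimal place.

6.0 mg/L

τ = 13 h = 1 half-life, so f = (1/2)^1 = 0.5.
At steady state, R = 1/(1 − 0.5) = 2/1.
Single-dose peak C₀ = D/Vd = 1500/250 = 6 mg/L.
Steady-state peak Cmax,ss = C₀·R = 6 × 2/1 ≈ 12.000 mg/L.
Steady-state trough Cmin,ss = Cmax,ss·f ≈ 12.000 × 0.5 ≈ 6.000 mg/L.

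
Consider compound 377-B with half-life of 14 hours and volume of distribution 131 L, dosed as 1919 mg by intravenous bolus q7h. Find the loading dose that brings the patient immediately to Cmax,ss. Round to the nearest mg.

6552 mg

f = (1/2)^(7/14) ≈ 0.707107; accumulation ratio R = 1/(1−f) ≈ 3.41422.
Loading dose to hit Cmax,ss on first dose: D_load = D_maint·R ≈ 1919 × 3.41422 ≈ 6551.89 mg.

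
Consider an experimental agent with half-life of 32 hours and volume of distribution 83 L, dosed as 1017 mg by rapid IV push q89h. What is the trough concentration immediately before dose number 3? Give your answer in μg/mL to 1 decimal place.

f = (1/2)^(τ/t½) = (1/2)^(89/32) ≈ 0.1455.
C₀ = D/Vd = 1017/83 ≈ 12.253 μg/mL.
Before the 3rd dose, 2 doses have been given. Superposition: Cmin = C₀·(f + f²).
≈ 12.253 × (0.1455 + 0.0212) ≈ 12.253 × 0.1667 ≈ 2.043 μg/mL.

2.0 μg/mL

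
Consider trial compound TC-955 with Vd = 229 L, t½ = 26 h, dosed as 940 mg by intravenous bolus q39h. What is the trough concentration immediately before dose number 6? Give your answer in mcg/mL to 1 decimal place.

f = (1/2)^(τ/t½) = (1/2)^(39/26) ≈ 0.3536.
C₀ = D/Vd = 940/229 ≈ 4.105 mcg/mL.
Before the 6th dose, 5 doses have been given. Superposition: Cmin = C₀·(f + f² + … + f^5).
≈ 4.105 × (0.3536 + 0.1250 + 0.0442 + 0.0156 + 0.0055) ≈ 4.105 × 0.5439 ≈ 2.233 mcg/mL.

2.2 mcg/mL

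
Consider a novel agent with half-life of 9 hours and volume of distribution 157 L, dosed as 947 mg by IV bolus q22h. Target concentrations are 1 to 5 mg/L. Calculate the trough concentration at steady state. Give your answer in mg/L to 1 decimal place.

1.4 mg/L

Over one 22-h interval, 22/9 ≈ 2.4444 half-lives elapse, leaving f ≈ 0.1837 of each dose.
Single-dose peak C₀ = D/Vd = 947/157 ≈ 6.032 mg/L.
Steady-state trough Cmin,ss = C₀·f/(1−f) ≈ 6.032 × 0.1837/0.8163 ≈ 1.357 mg/L.
Trough 1.4 mg/L vs MEC 1 mg/L: adequate.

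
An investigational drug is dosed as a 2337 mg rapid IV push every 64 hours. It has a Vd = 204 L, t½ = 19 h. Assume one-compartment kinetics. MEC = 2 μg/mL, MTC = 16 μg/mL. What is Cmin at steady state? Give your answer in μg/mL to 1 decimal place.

Over one 64-h interval, 64/19 ≈ 3.3684 half-lives elapse, leaving f ≈ 0.0968 of each dose.
Accumulation ratio R = 1/(1 − f) ≈ 1/0.9032 ≈ 1.1072.
Each bolus raises the concentration by D/Vd = 2337/204 ≈ 11.456 μg/mL.
Cmax,ss = C₀/(1 − f) ≈ 11.456/0.9032 ≈ 12.684 μg/mL.
One interval later, Cmin,ss = Cmax,ss·e^(−kτ) ≈ 12.684 × 0.0968 ≈ 1.228 μg/mL.
Trough 1.2 μg/mL vs MEC 2 μg/mL: subtherapeutic.

1.2 μg/mL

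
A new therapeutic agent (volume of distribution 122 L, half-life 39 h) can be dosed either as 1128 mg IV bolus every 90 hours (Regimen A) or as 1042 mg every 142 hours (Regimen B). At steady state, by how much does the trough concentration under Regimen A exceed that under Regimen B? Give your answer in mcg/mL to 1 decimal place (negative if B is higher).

1.6 mcg/mL

Regimen A: f = (1/2)^(90/39) ≈ 0.2020; Cmin,ss = (1128/122)·f/(1−f) ≈ 2.340 mcg/mL.
Regimen B: f = (1/2)^(142/39) ≈ 0.0802; Cmin,ss = (1042/122)·f/(1−f) ≈ 0.745 mcg/mL.
Difference ≈ 2.340 − 0.745 ≈ 1.595 mcg/mL.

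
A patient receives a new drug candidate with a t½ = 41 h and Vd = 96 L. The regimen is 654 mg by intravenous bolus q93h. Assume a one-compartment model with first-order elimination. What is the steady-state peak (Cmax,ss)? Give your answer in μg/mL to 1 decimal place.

Over one 93-h interval, 93/41 ≈ 2.2683 half-lives elapse, leaving f ≈ 0.2076 of each dose.
Accumulation ratio R = 1/(1 − f) ≈ 1/0.7924 ≈ 1.2620.
Each bolus raises the concentration by D/Vd = 654/96 ≈ 6.812 μg/mL.
Steady-state peak Cmax,ss = C₀·R ≈ 6.812 × 1.2620 ≈ 8.597 μg/mL.

8.6 μg/mL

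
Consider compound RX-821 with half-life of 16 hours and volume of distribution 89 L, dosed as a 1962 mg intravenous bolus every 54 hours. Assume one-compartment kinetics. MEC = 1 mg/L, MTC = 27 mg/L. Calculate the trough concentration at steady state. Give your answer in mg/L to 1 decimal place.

Over one 54-h interval, 54/16 ≈ 3.375 half-lives elapse, leaving f ≈ 0.0964 of each dose.
Accumulation ratio R = 1/(1 − f) ≈ 1/0.9036 ≈ 1.1067.
Single-dose peak C₀ = D/Vd = 1962/89 ≈ 22.045 mg/L.
Steady-state peak Cmax,ss = C₀·R ≈ 22.045 × 1.1067 ≈ 24.397 mg/L.
One interval later, Cmin,ss = Cmax,ss·e^(−kτ) ≈ 24.397 × 0.0964 ≈ 2.352 mg/L.
Trough 2.4 mg/L vs MEC 1 mg/L: adequate.

2.4 mg/L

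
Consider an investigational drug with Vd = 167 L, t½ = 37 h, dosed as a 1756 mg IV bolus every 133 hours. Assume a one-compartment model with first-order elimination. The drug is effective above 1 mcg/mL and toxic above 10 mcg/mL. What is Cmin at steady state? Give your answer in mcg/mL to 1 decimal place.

0.9 mcg/mL

k = ln2/t½ = ln2/37 ≈ 0.018734 h⁻¹; fraction remaining f = e^(−kτ) = e^(−0.018734×133) ≈ 0.0828.
Single-dose peak C₀ = D/Vd = 1756/167 ≈ 10.515 mcg/mL.
Steady-state trough Cmin,ss = C₀·f/(1−f) ≈ 10.515 × 0.0828/0.9172 ≈ 0.949 mcg/mL.
Trough 0.9 mcg/mL vs MEC 1 mcg/mL: subtherapeutic.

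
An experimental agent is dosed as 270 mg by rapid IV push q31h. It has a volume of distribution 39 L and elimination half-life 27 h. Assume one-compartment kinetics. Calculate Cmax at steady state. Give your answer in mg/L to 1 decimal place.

k = ln2/t½ = ln2/27 ≈ 0.025672 h⁻¹; fraction remaining f = e^(−kτ) = e^(−0.025672×31) ≈ 0.4512.
Accumulation ratio R = 1/(1 − f) ≈ 1/0.5488 ≈ 1.8222.
Each bolus raises the concentration by D/Vd = 270/39 ≈ 6.923 mg/L.
Steady-state peak Cmax,ss = C₀·R ≈ 6.923 × 1.8222 ≈ 12.615 mg/L.

12.6 mg/L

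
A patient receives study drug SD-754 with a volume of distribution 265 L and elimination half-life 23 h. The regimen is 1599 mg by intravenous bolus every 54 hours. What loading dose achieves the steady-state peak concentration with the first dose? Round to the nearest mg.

f = (1/2)^(54/23) ≈ 0.196442; accumulation ratio R = 1/(1−f) ≈ 1.24447.
Loading dose to hit Cmax,ss on first dose: D_load = D_maint·R ≈ 1599 × 1.24447 ≈ 1989.91 mg.

1990 mg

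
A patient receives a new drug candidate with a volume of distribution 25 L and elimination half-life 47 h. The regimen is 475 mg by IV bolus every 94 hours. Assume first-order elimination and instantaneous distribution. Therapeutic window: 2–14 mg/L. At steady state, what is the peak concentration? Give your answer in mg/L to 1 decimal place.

25.3 mg/L

The dosing interval is 2 half-lives, so f = 2^(−2) = 0.25.
At steady state, R = 1/(1 − 0.25) = 4/3.
Single-dose peak C₀ = D/Vd = 475/25 = 19 mg/L.
Steady-state peak Cmax,ss = C₀·R = 19 × 4/3 ≈ 25.333 mg/L.
Peak 25.3 mg/L vs MTC 14 mg/L: exceeds toxic threshold.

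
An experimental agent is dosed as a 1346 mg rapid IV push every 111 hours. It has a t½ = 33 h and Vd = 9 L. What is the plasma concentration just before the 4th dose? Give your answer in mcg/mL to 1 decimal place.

f = (1/2)^(τ/t½) = (1/2)^(111/33) ≈ 0.0972.
C₀ = D/Vd = 1346/9 ≈ 149.556 mcg/mL.
Before the 4th dose, 3 doses have been given. Superposition: Cmin = C₀·(f + f² + … + f^3).
≈ 149.556 × (0.0972 + 0.0094 + 0.0009) ≈ 149.556 × 0.1075 ≈ 16.077 mcg/mL.

16.1 mcg/mL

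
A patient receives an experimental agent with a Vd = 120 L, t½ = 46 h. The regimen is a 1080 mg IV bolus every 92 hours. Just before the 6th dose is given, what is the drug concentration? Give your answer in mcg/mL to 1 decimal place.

f = (1/2)^(τ/t½) = (1/2)^(92/46) ≈ 0.2500.
C₀ = D/Vd = 1080/120 ≈ 9.000 mcg/mL.
Before the 6th dose, 5 doses have been given. Superposition: Cmin = C₀·(f + f² + … + f^5).
≈ 9.000 × (0.2500 + 0.0625 + 0.0156 + 0.0039 + 0.0010) ≈ 9.000 × 0.3330 ≈ 2.997 mcg/mL.

3.0 mcg/mL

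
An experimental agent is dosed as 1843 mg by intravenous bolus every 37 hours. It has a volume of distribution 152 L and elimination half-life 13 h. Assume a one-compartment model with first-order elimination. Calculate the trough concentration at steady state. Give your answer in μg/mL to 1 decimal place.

Over one 37-h interval, 37/13 ≈ 2.8462 half-lives elapse, leaving f ≈ 0.1391 of each dose.
At steady state, accumulation factor R = 1/(1 − e^(−kτ)) ≈ 1.1616.
Single-dose peak C₀ = D/Vd = 1843/152 ≈ 12.125 μg/mL.
Cmax,ss = C₀/(1 − f) ≈ 12.125/0.8609 ≈ 14.084 μg/mL.
One interval later, Cmin,ss = Cmax,ss·e^(−kτ) ≈ 14.084 × 0.1391 ≈ 1.959 μg/mL.

2.0 μg/mL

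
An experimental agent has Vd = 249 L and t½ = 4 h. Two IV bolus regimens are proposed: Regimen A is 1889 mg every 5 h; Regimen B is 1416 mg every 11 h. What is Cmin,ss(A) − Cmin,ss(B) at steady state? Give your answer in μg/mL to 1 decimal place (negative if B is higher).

Regimen A: f = (1/2)^(5/4) ≈ 0.4204; Cmin,ss = (1889/249)·f/(1−f) ≈ 5.503 μg/mL.
Regimen B: f = (1/2)^(11/4) ≈ 0.1487; Cmin,ss = (1416/249)·f/(1−f) ≈ 0.993 μg/mL.
Difference ≈ 5.503 − 0.993 ≈ 4.510 μg/mL.

4.5 μg/mL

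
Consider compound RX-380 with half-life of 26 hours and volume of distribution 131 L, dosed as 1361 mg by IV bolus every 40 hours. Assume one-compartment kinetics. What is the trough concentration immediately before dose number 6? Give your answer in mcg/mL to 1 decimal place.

f = (1/2)^(τ/t½) = (1/2)^(40/26) ≈ 0.3443.
C₀ = D/Vd = 1361/131 ≈ 10.389 mcg/mL.
Before the 6th dose, 5 doses have been given. Superposition: Cmin = C₀·(f + f² + … + f^5).
≈ 10.389 × (0.3443 + 0.1185 + 0.0408 + 0.0141 + 0.0048) ≈ 10.389 × 0.5225 ≈ 5.428 mcg/mL.

5.4 mcg/mL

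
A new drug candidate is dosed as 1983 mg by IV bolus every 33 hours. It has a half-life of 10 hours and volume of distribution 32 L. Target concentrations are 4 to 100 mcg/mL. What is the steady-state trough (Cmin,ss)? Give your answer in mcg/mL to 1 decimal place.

τ/t½ = 33/10 ≈ 3.3, so fraction remaining f = (1/2)^(33/10) ≈ 0.1015.
At steady state, accumulation factor R = 1/(1 − e^(−kτ)) ≈ 1.1130.
Each bolus raises the concentration by D/Vd = 1983/32 ≈ 61.969 mcg/mL.
Cmax,ss = C₀/(1 − f) ≈ 61.969/0.8985 ≈ 68.969 mcg/mL.
Steady-state trough Cmin,ss = Cmax,ss·f ≈ 68.969 × 0.1015 ≈ 7.000 mcg/mL.
Trough 7.0 mcg/mL vs MEC 4 mcg/mL: adequate.

7.0 mcg/mL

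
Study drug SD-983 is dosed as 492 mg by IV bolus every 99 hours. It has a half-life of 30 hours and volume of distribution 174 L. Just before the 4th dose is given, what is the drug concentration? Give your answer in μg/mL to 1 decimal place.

0.3 μg/mL

f = (1/2)^(τ/t½) = (1/2)^(99/30) ≈ 0.1015.
C₀ = D/Vd = 492/174 ≈ 2.828 μg/mL.
Before the 4th dose, 3 doses have been given. Superposition: Cmin = C₀·(f + f² + … + f^3).
≈ 2.828 × (0.1015 + 0.0103 + 0.0010) ≈ 2.828 × 0.1128 ≈ 0.319 μg/mL.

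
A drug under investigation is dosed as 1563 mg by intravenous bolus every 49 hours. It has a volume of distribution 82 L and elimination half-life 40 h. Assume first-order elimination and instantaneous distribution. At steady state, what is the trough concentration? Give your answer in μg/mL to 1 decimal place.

k = ln2/t½ = ln2/40 ≈ 0.017329 h⁻¹; fraction remaining f = e^(−kτ) = e^(−0.017329×49) ≈ 0.4278.
Accumulation ratio R = 1/(1 − f) ≈ 1/0.5722 ≈ 1.7476.
Each bolus raises the concentration by D/Vd = 1563/82 ≈ 19.061 μg/mL.
Cmax,ss = C₀/(1 − f) ≈ 19.061/0.5722 ≈ 33.312 μg/mL.
Steady-state trough Cmin,ss = Cmax,ss·f ≈ 33.312 × 0.4278 ≈ 14.251 μg/mL.

14.3 μg/mL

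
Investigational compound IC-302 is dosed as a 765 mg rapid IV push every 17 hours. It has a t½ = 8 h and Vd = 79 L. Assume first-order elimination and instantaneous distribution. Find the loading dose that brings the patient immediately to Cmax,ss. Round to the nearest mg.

993 mg

f = (1/2)^(17/8) ≈ 0.229251; accumulation ratio R = 1/(1−f) ≈ 1.29744.
Loading dose to hit Cmax,ss on first dose: D_load = D_maint·R ≈ 765 × 1.29744 ≈ 992.54 mg.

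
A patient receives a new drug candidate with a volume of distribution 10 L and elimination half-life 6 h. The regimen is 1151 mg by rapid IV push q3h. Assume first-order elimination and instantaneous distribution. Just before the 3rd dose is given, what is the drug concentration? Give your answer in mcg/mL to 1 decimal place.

f = (1/2)^(τ/t½) = (1/2)^(3/6) ≈ 0.7071.
C₀ = D/Vd = 1151/10 ≈ 115.100 mcg/mL.
Before the 3rd dose, 2 doses have been given. Superposition: Cmin = C₀·(f + f²).
≈ 115.100 × (0.7071 + 0.5000) ≈ 115.100 × 1.2071 ≈ 138.937 mcg/mL.

138.9 mcg/mL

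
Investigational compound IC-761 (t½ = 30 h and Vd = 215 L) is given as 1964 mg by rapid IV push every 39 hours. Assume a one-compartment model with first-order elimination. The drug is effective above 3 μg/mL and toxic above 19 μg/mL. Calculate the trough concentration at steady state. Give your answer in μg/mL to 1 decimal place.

6.2 μg/mL

τ/t½ = 39/30 ≈ 1.3, so fraction remaining f = (1/2)^(39/30) ≈ 0.4061.
Each bolus raises the concentration by D/Vd = 1964/215 ≈ 9.135 μg/mL.
Steady-state trough Cmin,ss = C₀·f/(1−f) ≈ 9.135 × 0.4061/0.5939 ≈ 6.246 μg/mL.
Trough 6.2 μg/mL vs MEC 3 μg/mL: adequate.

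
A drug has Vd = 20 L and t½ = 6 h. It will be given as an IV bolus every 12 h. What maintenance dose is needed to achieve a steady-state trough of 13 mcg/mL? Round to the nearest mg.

780 mg

τ/t½ = 12/6 ≈ 2, so f = (1/2)^(12/6) ≈ 0.250000.
Cmin,ss = (D/Vd)·f/(1−f), so D = Cmin,ss·Vd·(1−f)/f.
D = 13 × 20 × (1−f)/f ≈ 13 × 20 × 3.00000 ≈ 780.00 mg.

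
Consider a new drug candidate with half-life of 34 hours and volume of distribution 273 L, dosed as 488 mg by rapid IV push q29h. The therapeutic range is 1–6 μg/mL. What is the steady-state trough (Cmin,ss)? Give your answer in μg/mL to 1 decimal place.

2.2 μg/mL

Over one 29-h interval, 29/34 ≈ 0.85294 half-lives elapse, leaving f ≈ 0.5537 of each dose.
Single-dose peak C₀ = D/Vd = 488/273 ≈ 1.788 μg/mL.
Steady-state trough Cmin,ss = C₀·f/(1−f) ≈ 1.788 × 0.5537/0.4463 ≈ 2.218 μg/mL.
Trough 2.2 μg/mL vs MEC 1 μg/mL: adequate.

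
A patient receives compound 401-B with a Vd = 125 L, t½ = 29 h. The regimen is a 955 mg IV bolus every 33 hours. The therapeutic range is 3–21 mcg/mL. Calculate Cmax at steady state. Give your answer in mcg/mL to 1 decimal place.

k = ln2/t½ = ln2/29 ≈ 0.023902 h⁻¹; fraction remaining f = e^(−kτ) = e^(−0.023902×33) ≈ 0.4544.
At steady state, accumulation factor R = 1/(1 − e^(−kτ)) ≈ 1.8328.
Each bolus raises the concentration by D/Vd = 955/125 ≈ 7.640 mcg/mL.
Cmax,ss = C₀/(1 − f) ≈ 7.640/0.5456 ≈ 14.003 mcg/mL.
Peak 14.0 mcg/mL vs MTC 21 mcg/mL: below toxic threshold.

14.0 mcg/mL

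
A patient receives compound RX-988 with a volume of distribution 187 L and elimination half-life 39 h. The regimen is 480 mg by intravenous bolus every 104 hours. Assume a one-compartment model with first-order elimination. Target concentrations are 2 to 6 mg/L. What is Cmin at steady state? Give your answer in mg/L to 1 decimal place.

k = ln2/t½ = ln2/39 ≈ 0.017773 h⁻¹; fraction remaining f = e^(−kτ) = e^(−0.017773×104) ≈ 0.1575.
Accumulation ratio R = 1/(1 − f) ≈ 1/0.8425 ≈ 1.1869.
Each bolus raises the concentration by D/Vd = 480/187 ≈ 2.567 mg/L.
Steady-state peak Cmax,ss = C₀·R ≈ 2.567 × 1.1869 ≈ 3.047 mg/L.
Steady-state trough Cmin,ss = Cmax,ss·f ≈ 3.047 × 0.1575 ≈ 0.480 mg/L.
Trough 0.5 mg/L vs MEC 2 mg/L: subtherapeutic.

0.5 mg/L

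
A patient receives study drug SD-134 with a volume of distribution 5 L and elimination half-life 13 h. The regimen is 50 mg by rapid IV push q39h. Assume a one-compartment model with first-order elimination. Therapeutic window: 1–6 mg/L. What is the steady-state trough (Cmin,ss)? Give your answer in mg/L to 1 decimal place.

1.4 mg/L

τ = 39 h = 3 half-lives, so f = (1/2)^3 = 0.125.
At steady state, R = 1/(1 − 0.125) = 8/7.
Single-dose peak C₀ = D/Vd = 50/5 = 10 mg/L.
Steady-state peak Cmax,ss = C₀·R = 10 × 8/7 ≈ 11.429 mg/L.
Steady-state trough Cmin,ss = Cmax,ss·f ≈ 11.429 × 0.125 ≈ 1.429 mg/L.
Trough 1.4 mg/L vs MEC 1 mg/L: adequate.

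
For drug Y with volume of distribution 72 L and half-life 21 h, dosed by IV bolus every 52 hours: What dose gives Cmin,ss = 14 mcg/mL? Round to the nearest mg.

τ/t½ = 52/21 ≈ 2.4762, so f = (1/2)^(52/21) ≈ 0.179718.
Cmin,ss = (D/Vd)·f/(1−f), so D = Cmin,ss·Vd·(1−f)/f.
D = 14 × 72 × (1−f)/f ≈ 14 × 72 × 4.56427 ≈ 4600.78 mg.

4601 mg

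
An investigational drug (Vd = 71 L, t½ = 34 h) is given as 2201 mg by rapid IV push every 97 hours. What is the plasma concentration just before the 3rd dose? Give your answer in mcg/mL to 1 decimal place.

4.9 mcg/mL

f = (1/2)^(τ/t½) = (1/2)^(97/34) ≈ 0.1384.
C₀ = D/Vd = 2201/71 ≈ 31.000 mcg/mL.
Before the 3rd dose, 2 doses have been given. Superposition: Cmin = C₀·(f + f²).
≈ 31.000 × (0.1384 + 0.0192) ≈ 31.000 × 0.1576 ≈ 4.886 mcg/mL.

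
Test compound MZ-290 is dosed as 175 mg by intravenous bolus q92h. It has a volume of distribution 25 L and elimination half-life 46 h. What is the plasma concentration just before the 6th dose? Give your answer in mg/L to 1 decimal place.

2.3 mg/L

f = (1/2)^(τ/t½) = (1/2)^(92/46) ≈ 0.2500.
C₀ = D/Vd = 175/25 ≈ 7.000 mg/L.
Before the 6th dose, 5 doses have been given. Superposition: Cmin = C₀·(f + f² + … + f^5).
≈ 7.000 × (0.2500 + 0.0625 + 0.0156 + 0.0039 + 0.0010) ≈ 7.000 × 0.3330 ≈ 2.331 mg/L.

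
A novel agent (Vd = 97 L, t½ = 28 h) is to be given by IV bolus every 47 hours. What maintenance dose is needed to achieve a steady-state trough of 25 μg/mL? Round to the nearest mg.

5338 mg

τ/t½ = 47/28 ≈ 1.6786, so f = (1/2)^(47/28) ≈ 0.312392.
Cmin,ss = (D/Vd)·f/(1−f), so D = Cmin,ss·Vd·(1−f)/f.
D = 25 × 97 × (1−f)/f ≈ 25 × 97 × 2.20111 ≈ 5337.69 mg.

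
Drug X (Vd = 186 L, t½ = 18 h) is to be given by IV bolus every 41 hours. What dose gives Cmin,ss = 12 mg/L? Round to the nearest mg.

8592 mg

τ/t½ = 41/18 ≈ 2.2778, so f = (1/2)^(41/18) ≈ 0.206215.
Cmin,ss = (D/Vd)·f/(1−f), so D = Cmin,ss·Vd·(1−f)/f.
D = 12 × 186 × (1−f)/f ≈ 12 × 186 × 3.84931 ≈ 8591.66 mg.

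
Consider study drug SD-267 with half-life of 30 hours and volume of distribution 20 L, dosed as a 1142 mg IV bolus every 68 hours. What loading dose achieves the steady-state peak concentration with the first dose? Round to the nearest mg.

1442 mg

f = (1/2)^(68/30) ≈ 0.207809; accumulation ratio R = 1/(1−f) ≈ 1.26232.
Loading dose to hit Cmax,ss on first dose: D_load = D_maint·R ≈ 1142 × 1.26232 ≈ 1441.57 mg.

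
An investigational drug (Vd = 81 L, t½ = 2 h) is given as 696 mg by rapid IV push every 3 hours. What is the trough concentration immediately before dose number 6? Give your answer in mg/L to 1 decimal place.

4.7 mg/L

f = (1/2)^(τ/t½) = (1/2)^(3/2) ≈ 0.3536.
C₀ = D/Vd = 696/81 ≈ 8.593 mg/L.
Before the 6th dose, 5 doses have been given. Superposition: Cmin = C₀·(f + f² + … + f^5).
≈ 8.593 × (0.3536 + 0.1250 + 0.0442 + 0.0156 + 0.0055) ≈ 8.593 × 0.5439 ≈ 4.674 mg/L.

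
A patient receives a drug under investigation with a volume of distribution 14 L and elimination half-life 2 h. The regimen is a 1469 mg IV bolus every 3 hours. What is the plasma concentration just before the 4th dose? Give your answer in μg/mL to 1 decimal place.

54.9 μg/mL

f = (1/2)^(τ/t½) = (1/2)^(3/2) ≈ 0.3536.
C₀ = D/Vd = 1469/14 ≈ 104.929 μg/mL.
Before the 4th dose, 3 doses have been given. Superposition: Cmin = C₀·(f + f² + … + f^3).
≈ 104.929 × (0.3536 + 0.1250 + 0.0442) ≈ 104.929 × 0.5228 ≈ 54.857 μg/mL.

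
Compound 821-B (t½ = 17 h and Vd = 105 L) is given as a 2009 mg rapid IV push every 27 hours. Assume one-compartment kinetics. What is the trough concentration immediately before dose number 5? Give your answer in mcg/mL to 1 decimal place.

f = (1/2)^(τ/t½) = (1/2)^(27/17) ≈ 0.3326.
C₀ = D/Vd = 2009/105 ≈ 19.133 mcg/mL.
Before the 5th dose, 4 doses have been given. Superposition: Cmin = C₀·(f + f² + … + f^4).
≈ 19.133 × (0.3326 + 0.1106 + 0.0368 + 0.0122) ≈ 19.133 × 0.4922 ≈ 9.417 mcg/mL.

9.4 mcg/mL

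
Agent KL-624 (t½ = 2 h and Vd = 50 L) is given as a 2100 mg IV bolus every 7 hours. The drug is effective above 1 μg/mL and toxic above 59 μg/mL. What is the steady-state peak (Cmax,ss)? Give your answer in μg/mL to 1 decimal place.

Over one 7-h interval, 7/2 ≈ 3.5 half-lives elapse, leaving f ≈ 0.0884 of each dose.
At steady state, accumulation factor R = 1/(1 − e^(−kτ)) ≈ 1.0970.
Each bolus raises the concentration by D/Vd = 2100/50 ≈ 42.000 μg/mL.
Steady-state peak Cmax,ss = C₀·R ≈ 42.000 × 1.0970 ≈ 46.074 μg/mL.
Peak 46.1 μg/mL vs MTC 59 μg/mL: below toxic threshold.

46.1 μg/mL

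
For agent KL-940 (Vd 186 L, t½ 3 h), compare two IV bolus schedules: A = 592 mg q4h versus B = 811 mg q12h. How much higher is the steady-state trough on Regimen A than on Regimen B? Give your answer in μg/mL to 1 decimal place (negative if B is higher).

Regimen A: f = (1/2)^(4/3) ≈ 0.3969; Cmin,ss = (592/186)·f/(1−f) ≈ 2.095 μg/mL.
Regimen B: f = (1/2)^(12/3) ≈ 0.0625; Cmin,ss = (811/186)·f/(1−f) ≈ 0.291 μg/mL.
Difference ≈ 2.095 − 0.291 ≈ 1.804 μg/mL.

1.8 μg/mL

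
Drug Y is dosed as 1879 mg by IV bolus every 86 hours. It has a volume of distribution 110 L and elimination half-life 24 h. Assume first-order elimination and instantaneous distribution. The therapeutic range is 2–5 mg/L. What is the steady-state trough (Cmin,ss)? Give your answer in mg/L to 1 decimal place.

τ/t½ = 86/24 ≈ 3.5833, so fraction remaining f = (1/2)^(86/24) ≈ 0.0834.
Accumulation ratio R = 1/(1 − f) ≈ 1/0.9166 ≈ 1.0910.
Each bolus raises the concentration by D/Vd = 1879/110 ≈ 17.082 mg/L.
Cmax,ss = C₀/(1 − f) ≈ 17.082/0.9166 ≈ 18.636 mg/L.
One interval later, Cmin,ss = Cmax,ss·e^(−kτ) ≈ 18.636 × 0.0834 ≈ 1.554 mg/L.
Trough 1.6 mg/L vs MEC 2 mg/L: subtherapeutic.

1.6 mg/L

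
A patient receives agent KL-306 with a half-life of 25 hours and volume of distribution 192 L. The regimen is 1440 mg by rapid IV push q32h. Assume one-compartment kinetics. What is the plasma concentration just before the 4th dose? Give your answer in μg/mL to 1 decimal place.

4.9 μg/mL

f = (1/2)^(τ/t½) = (1/2)^(32/25) ≈ 0.4118.
C₀ = D/Vd = 1440/192 ≈ 7.500 μg/mL.
Before the 4th dose, 3 doses have been given. Superposition: Cmin = C₀·(f + f² + … + f^3).
≈ 7.500 × (0.4118 + 0.1696 + 0.0698) ≈ 7.500 × 0.6512 ≈ 4.884 μg/mL.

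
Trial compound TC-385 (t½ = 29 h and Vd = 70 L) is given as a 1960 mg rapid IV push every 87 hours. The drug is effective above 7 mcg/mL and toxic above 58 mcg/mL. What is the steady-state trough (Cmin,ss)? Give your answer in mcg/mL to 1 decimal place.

4.0 mcg/mL

τ = 87 h = 3 half-lives, so f = (1/2)^3 = 0.125.
Accumulation ratio R = 1/(1 − f) = 1/0.875 = 8/7.
Single-dose peak C₀ = D/Vd = 1960/70 = 28 mcg/mL.
Steady-state peak Cmax,ss = C₀·R = 28 × 8/7 ≈ 32.000 mcg/mL.
Steady-state trough Cmin,ss = Cmax,ss·f ≈ 32.000 × 0.125 ≈ 4.000 mcg/mL.
Trough 4.0 mcg/mL vs MEC 7 mcg/mL: subtherapeutic.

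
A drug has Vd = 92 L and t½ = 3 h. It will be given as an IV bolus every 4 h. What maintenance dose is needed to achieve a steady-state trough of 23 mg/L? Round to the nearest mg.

3216 mg

τ/t½ = 4/3 ≈ 1.3333, so f = (1/2)^(4/3) ≈ 0.396850.
Cmin,ss = (D/Vd)·f/(1−f), so D = Cmin,ss·Vd·(1−f)/f.
D = 23 × 92 × (1−f)/f ≈ 23 × 92 × 1.51984 ≈ 3215.98 mg.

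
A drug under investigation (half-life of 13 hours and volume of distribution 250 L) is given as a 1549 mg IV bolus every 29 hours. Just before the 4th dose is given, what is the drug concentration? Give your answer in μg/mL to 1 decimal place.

f = (1/2)^(τ/t½) = (1/2)^(29/13) ≈ 0.2130.
C₀ = D/Vd = 1549/250 ≈ 6.196 μg/mL.
Before the 4th dose, 3 doses have been given. Superposition: Cmin = C₀·(f + f² + … + f^3).
≈ 6.196 × (0.2130 + 0.0454 + 0.0097) ≈ 6.196 × 0.2681 ≈ 1.661 μg/mL.

1.7 μg/mL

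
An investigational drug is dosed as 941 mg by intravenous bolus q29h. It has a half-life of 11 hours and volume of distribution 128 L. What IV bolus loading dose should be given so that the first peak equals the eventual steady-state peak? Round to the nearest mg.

f = (1/2)^(29/11) ≈ 0.160833; accumulation ratio R = 1/(1−f) ≈ 1.19166.
Loading dose to hit Cmax,ss on first dose: D_load = D_maint·R ≈ 941 × 1.19166 ≈ 1121.35 mg.

1121 mg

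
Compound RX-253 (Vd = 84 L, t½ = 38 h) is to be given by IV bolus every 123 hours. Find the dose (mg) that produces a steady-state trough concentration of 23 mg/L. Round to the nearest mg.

τ/t½ = 123/38 ≈ 3.2368, so f = (1/2)^(123/38) ≈ 0.106075.
Cmin,ss = (D/Vd)·f/(1−f), so D = Cmin,ss·Vd·(1−f)/f.
D = 23 × 84 × (1−f)/f ≈ 23 × 84 × 8.42729 ≈ 16281.52 mg.

16282 mg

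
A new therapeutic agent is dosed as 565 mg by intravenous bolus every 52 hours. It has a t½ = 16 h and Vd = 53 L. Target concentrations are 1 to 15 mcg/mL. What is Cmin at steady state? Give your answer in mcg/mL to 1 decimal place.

Over one 52-h interval, 52/16 ≈ 3.25 half-lives elapse, leaving f ≈ 0.1051 of each dose.
Accumulation ratio R = 1/(1 − f) ≈ 1/0.8949 ≈ 1.1174.
Single-dose peak C₀ = D/Vd = 565/53 ≈ 10.660 mcg/mL.
Cmax,ss = C₀/(1 − f) ≈ 10.660/0.8949 ≈ 11.912 mcg/mL.
Steady-state trough Cmin,ss = Cmax,ss·f ≈ 11.912 × 0.1051 ≈ 1.252 mcg/mL.
Trough 1.3 mcg/mL vs MEC 1 mcg/mL: adequate.

1.3 mcg/mL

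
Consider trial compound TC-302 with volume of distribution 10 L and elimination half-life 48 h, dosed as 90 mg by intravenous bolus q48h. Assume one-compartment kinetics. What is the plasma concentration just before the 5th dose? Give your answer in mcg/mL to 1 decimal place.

f = (1/2)^(τ/t½) = (1/2)^(48/48) ≈ 0.5000.
C₀ = D/Vd = 90/10 ≈ 9.000 mcg/mL.
Before the 5th dose, 4 doses have been given. Superposition: Cmin = C₀·(f + f² + … + f^4).
≈ 9.000 × (0.5000 + 0.2500 + 0.1250 + 0.0625) ≈ 9.000 × 0.9375 ≈ 8.438 mcg/mL.

8.4 mcg/mL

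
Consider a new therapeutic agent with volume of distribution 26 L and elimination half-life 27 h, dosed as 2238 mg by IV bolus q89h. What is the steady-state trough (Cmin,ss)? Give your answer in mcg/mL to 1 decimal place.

τ/t½ = 89/27 ≈ 3.2963, so fraction remaining f = (1/2)^(89/27) ≈ 0.1018.
Accumulation ratio R = 1/(1 − f) ≈ 1/0.8982 ≈ 1.1133.
Single-dose peak C₀ = D/Vd = 2238/26 ≈ 86.077 mcg/mL.
Cmax,ss = C₀/(1 − f) ≈ 86.077/0.8982 ≈ 95.833 mcg/mL.
One interval later, Cmin,ss = Cmax,ss·e^(−kτ) ≈ 95.833 × 0.1018 ≈ 9.756 mcg/mL.

9.8 mcg/mL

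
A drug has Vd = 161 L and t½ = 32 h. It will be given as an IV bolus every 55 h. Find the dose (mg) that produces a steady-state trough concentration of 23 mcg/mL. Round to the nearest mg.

8485 mg

τ/t½ = 55/32 ≈ 1.7188, so f = (1/2)^(55/32) ≈ 0.303812.
Cmin,ss = (D/Vd)·f/(1−f), so D = Cmin,ss·Vd·(1−f)/f.
D = 23 × 161 × (1−f)/f ≈ 23 × 161 × 2.29151 ≈ 8485.46 mg.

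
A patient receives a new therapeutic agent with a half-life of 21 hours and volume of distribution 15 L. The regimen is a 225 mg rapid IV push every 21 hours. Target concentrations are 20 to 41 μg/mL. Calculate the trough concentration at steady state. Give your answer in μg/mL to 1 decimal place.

The dosing interval is 1 half-life, so f = 2^(−1) = 0.5.
Accumulation ratio R = 1/(1 − f) = 1/0.5 = 2/1.
Single-dose peak C₀ = D/Vd = 225/15 = 15 μg/mL.
Steady-state peak Cmax,ss = C₀·R = 15 × 2/1 ≈ 30.000 μg/mL.
Steady-state trough Cmin,ss = Cmax,ss·f ≈ 30.000 × 0.5 ≈ 15.000 μg/mL.
Trough 15.0 μg/mL vs MEC 20 μg/mL: subtherapeutic.

15.0 μg/mL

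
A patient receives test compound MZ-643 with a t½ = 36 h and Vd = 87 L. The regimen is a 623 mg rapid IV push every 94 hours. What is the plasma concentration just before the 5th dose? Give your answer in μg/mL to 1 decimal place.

f = (1/2)^(τ/t½) = (1/2)^(94/36) ≈ 0.1637.
C₀ = D/Vd = 623/87 ≈ 7.161 μg/mL.
Before the 5th dose, 4 doses have been given. Superposition: Cmin = C₀·(f + f² + … + f^4).
≈ 7.161 × (0.1637 + 0.0268 + 0.0044 + 0.0007) ≈ 7.161 × 0.1956 ≈ 1.401 μg/mL.

1.4 μg/mL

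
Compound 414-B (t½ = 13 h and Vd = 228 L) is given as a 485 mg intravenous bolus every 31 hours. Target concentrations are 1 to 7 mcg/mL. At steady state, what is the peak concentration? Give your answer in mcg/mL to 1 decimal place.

2.6 mcg/mL

k = ln2/t½ = ln2/13 ≈ 0.053319 h⁻¹; fraction remaining f = e^(−kτ) = e^(−0.053319×31) ≈ 0.1915.
Accumulation ratio R = 1/(1 − f) ≈ 1/0.8085 ≈ 1.2369.
Single-dose peak C₀ = D/Vd = 485/228 ≈ 2.127 mcg/mL.
Cmax,ss = C₀/(1 − f) ≈ 2.127/0.8085 ≈ 2.631 mcg/mL.
Peak 2.6 mcg/mL vs MTC 7 mcg/mL: below toxic threshold.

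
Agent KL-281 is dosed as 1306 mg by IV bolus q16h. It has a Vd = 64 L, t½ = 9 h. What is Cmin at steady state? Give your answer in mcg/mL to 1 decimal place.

k = ln2/t½ = ln2/9 ≈ 0.077016 h⁻¹; fraction remaining f = e^(−kτ) = e^(−0.077016×16) ≈ 0.2916.
Accumulation ratio R = 1/(1 − f) ≈ 1/0.7084 ≈ 1.4116.
Single-dose peak C₀ = D/Vd = 1306/64 ≈ 20.406 mcg/mL.
Steady-state peak Cmax,ss = C₀·R ≈ 20.406 × 1.4116 ≈ 28.805 mcg/mL.
One interval later, Cmin,ss = Cmax,ss·e^(−kτ) ≈ 28.805 × 0.2916 ≈ 8.400 mcg/mL.

8.4 mcg/mL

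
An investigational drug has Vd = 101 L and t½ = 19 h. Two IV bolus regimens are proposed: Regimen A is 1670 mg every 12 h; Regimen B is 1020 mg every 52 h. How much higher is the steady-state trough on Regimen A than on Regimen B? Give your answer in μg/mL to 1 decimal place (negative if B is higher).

28.3 μg/mL

Regimen A: f = (1/2)^(12/19) ≈ 0.6455; Cmin,ss = (1670/101)·f/(1−f) ≈ 30.108 μg/mL.
Regimen B: f = (1/2)^(52/19) ≈ 0.1500; Cmin,ss = (1020/101)·f/(1−f) ≈ 1.782 μg/mL.
Difference ≈ 30.108 − 1.782 ≈ 28.326 μg/mL.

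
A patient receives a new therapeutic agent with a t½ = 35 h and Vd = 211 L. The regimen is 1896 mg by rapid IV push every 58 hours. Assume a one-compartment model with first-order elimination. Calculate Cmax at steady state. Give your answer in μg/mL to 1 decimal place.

13.2 μg/mL

Over one 58-h interval, 58/35 ≈ 1.6571 half-lives elapse, leaving f ≈ 0.3171 of each dose.
At steady state, accumulation factor R = 1/(1 − e^(−kτ)) ≈ 1.4643.
Single-dose peak C₀ = D/Vd = 1896/211 ≈ 8.986 μg/mL.
Steady-state peak Cmax,ss = C₀·R ≈ 8.986 × 1.4643 ≈ 13.158 μg/mL.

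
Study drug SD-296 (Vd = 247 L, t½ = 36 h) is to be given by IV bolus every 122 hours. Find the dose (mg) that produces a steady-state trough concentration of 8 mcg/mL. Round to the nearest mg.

τ/t½ = 122/36 ≈ 3.3889, so f = (1/2)^(122/36) ≈ 0.095465.
Cmin,ss = (D/Vd)·f/(1−f), so D = Cmin,ss·Vd·(1−f)/f.
D = 8 × 247 × (1−f)/f ≈ 8 × 247 × 9.47504 ≈ 18722.68 mg.

18723 mg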